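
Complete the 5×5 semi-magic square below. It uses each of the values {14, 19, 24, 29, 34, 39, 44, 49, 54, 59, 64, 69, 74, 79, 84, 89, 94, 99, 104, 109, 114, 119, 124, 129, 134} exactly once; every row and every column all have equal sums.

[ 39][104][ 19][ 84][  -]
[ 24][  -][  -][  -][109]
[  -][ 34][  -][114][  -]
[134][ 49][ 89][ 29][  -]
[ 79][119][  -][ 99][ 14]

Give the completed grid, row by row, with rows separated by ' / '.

39 104 19 84 124 / 24 64 129 44 109 / 94 34 74 114 54 / 134 49 89 29 69 / 79 119 59 99 14

The 25 entries sum to 1850, so each line sums to 1850/5 = 370.
Using row 1: 39 + 104 + 19 + 84 + ? → (1,5) = 370 − 246 = 124.
The remaining cell in row 4 is (4,5) = 370 − 301 = 69.
Row 5: 79 + 119 + 99 + 14 + ? = 370, so (5,3) = 59.
Column 1 needs 370; the known cells sum to 276, so (3,1) = 94.
From column 2, 370 − (104 + 34 + 49 + 119) gives (2,2) = 64.
Column 4 must total 370; the given cells sum to 326, so (2,4) = 44.
Using column 5: 124 + 109 + 69 + 14 + ? → (3,5) = 370 − 316 = 54.
From row 2, 370 − (24 + 64 + 44 + 109) gives (2,3) = 129.
Using row 3: 94 + 34 + 114 + 54 + ? → (3,3) = 370 − 296 = 74.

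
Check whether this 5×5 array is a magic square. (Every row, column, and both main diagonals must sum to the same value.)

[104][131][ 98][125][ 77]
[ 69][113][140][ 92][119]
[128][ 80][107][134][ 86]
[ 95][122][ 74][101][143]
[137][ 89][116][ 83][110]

No — row 1 sums to 535 but column 1 sums to 533.

Row 1: 104 + 131 + 98 + 125 + 77 = 535.
Row 2: 69 + 113 + 140 + 92 + 119 = 533.
Row 3: 128 + 80 + 107 + 134 + 86 = 535.
Row 4: 95 + 122 + 74 + 101 + 143 = 535.
Row 5: 137 + 89 + 116 + 83 + 110 = 535.
Column 1: 104 + 69 + 128 + 95 + 137 = 533.
Column 2: 131 + 113 + 80 + 122 + 89 = 535.
Column 3: 98 + 140 + 107 + 74 + 116 = 535.
Column 4: 125 + 92 + 134 + 101 + 83 = 535.
Column 5: 77 + 119 + 86 + 143 + 110 = 535.
Main diagonal: 104 + 113 + 107 + 101 + 110 = 535.
Anti-diagonal: 77 + 92 + 107 + 122 + 137 = 535.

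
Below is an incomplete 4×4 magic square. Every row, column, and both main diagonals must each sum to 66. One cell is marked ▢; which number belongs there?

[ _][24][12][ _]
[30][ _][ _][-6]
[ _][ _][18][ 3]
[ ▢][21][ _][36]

0

The remaining cell in column 4 is (1,4) = 66 − 33 = 33.
Row 1: 24 + 12 + 33 + ? = 66, so (1,1) = -3.
Main diagonal needs 66; the known cells sum to 51, so (2,2) = 15.
The remaining cell in row 2 is (2,3) = 66 − 39 = 27.
Column 2 needs 66; the known cells sum to 60, so (3,2) = 6.
Column 3: 12 + 27 + 18 + ? = 66, so (4,3) = 9.
Anti-diagonal: 33 + 27 + 6 + ? = 66, so (4,1) = 0.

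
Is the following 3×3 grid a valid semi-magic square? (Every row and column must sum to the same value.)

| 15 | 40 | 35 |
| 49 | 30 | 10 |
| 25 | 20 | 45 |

No — column 3 sums to 90 but column 1 sums to 89.

Row 1: 15 + 40 + 35 = 90.
Row 2: 49 + 30 + 10 = 89.
Row 3: 25 + 20 + 45 = 90.
Column 1: 15 + 49 + 25 = 89.
Column 2: 40 + 30 + 20 = 90.
Column 3: 35 + 10 + 45 = 90.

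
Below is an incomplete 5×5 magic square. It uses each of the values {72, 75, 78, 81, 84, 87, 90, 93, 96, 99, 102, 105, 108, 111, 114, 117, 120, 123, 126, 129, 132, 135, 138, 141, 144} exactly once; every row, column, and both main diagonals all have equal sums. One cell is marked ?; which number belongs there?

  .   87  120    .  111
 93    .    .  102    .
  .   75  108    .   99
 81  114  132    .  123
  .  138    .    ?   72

The 25 entries sum to 2700, so each line sums to 2700/5 = 540.
Using row 4: 81 + 114 + 132 + 123 + ? → (4,4) = 540 − 450 = 90.
The remaining cell in column 2 is (2,2) = 540 − 414 = 126.
Column 5: 111 + 99 + 123 + 72 + ? = 540, so (2,5) = 135.
The remaining cell in main diagonal is (1,1) = 540 − 396 = 144.
Using anti-diagonal: 111 + 102 + 108 + 114 + ? → (5,1) = 540 − 435 = 105.
Using row 1: 144 + 87 + 120 + 111 + ? → (1,4) = 540 − 462 = 78.
The remaining cell in row 2 is (2,3) = 540 − 456 = 84.
Column 1: 144 + 93 + 81 + 105 + ? = 540, so (3,1) = 117.
Column 3: 120 + 84 + 108 + 132 + ? = 540, so (5,3) = 96.
From row 3, 540 − (117 + 75 + 108 + 99) gives (3,4) = 141.
Using row 5: 105 + 138 + 96 + 72 + ? → (5,4) = 540 − 411 = 129.

129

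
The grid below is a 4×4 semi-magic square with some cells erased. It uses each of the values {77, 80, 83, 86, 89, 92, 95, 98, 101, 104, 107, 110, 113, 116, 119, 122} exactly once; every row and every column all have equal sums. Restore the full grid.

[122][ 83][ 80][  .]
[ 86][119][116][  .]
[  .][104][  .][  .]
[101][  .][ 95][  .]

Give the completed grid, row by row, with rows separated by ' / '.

122 83 80 113 / 86 119 116 77 / 89 104 107 98 / 101 92 95 110

The 16 entries sum to 1592, so each line sums to 1592/4 = 398.
Row 1 must total 398; the given cells sum to 285, so (1,4) = 113.
Row 2: 86 + 119 + 116 + ? = 398, so (2,4) = 77.
From column 1, 398 − (122 + 86 + 101) gives (3,1) = 89.
Column 2 needs 398; the known cells sum to 306, so (4,2) = 92.
Column 3 must total 398; the given cells sum to 291, so (3,3) = 107.
From row 3, 398 − (89 + 104 + 107) gives (3,4) = 98.
Row 4: 101 + 92 + 95 + ? = 398, so (4,4) = 110.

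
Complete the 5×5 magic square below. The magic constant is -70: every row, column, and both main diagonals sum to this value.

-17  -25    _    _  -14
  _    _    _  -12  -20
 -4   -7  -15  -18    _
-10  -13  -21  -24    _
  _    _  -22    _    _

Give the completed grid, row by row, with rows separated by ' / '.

Using row 3: -4 + (-7) + (-15) + (-18) + ? → (3,5) = -70 − (-44) = -26.
Row 4 needs -70; the known cells sum to -68, so (4,5) = -2.
Column 5: -14 + (-20) + (-26) + (-2) + ? = -70, so (5,5) = -8.
Using main diagonal: -17 + (-15) + (-24) + (-8) + ? → (2,2) = -70 − (-64) = -6.
From anti-diagonal, -70 − (-14 + (-12) + (-15) + (-13)) gives (5,1) = -16.
Column 1 needs -70; the known cells sum to -47, so (2,1) = -23.
From column 2, -70 − (-25 + (-6) + (-7) + (-13)) gives (5,2) = -19.
The remaining cell in row 2 is (2,3) = -70 − (-61) = -9.
Row 5: -16 + (-19) + (-22) + (-8) + ? = -70, so (5,4) = -5.
Column 3: -9 + (-15) + (-21) + (-22) + ? = -70, so (1,3) = -3.
Using column 4: -12 + (-18) + (-24) + (-5) + ? → (1,4) = -70 − (-59) = -11.

-17 -25 -3 -11 -14 / -23 -6 -9 -12 -20 / -4 -7 -15 -18 -26 / -10 -13 -21 -24 -2 / -16 -19 -22 -5 -8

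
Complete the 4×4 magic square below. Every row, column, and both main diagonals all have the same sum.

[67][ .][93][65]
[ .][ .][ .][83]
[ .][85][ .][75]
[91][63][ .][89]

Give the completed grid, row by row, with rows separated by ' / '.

67 87 93 65 / 81 77 71 83 / 73 85 79 75 / 91 63 69 89

Column 4 is already complete: 65 + 83 + 75 + 89 = 312, so that is the magic constant.
Row 1 needs 312; the known cells sum to 225, so (1,2) = 87.
Row 4 needs 312; the known cells sum to 243, so (4,3) = 69.
The remaining cell in column 2 is (2,2) = 312 − 235 = 77.
Main diagonal needs 312; the known cells sum to 233, so (3,3) = 79.
Anti-diagonal: 65 + 85 + 91 + ? = 312, so (2,3) = 71.
Row 2 must total 312; the given cells sum to 231, so (2,1) = 81.
Row 3 must total 312; the given cells sum to 239, so (3,1) = 73.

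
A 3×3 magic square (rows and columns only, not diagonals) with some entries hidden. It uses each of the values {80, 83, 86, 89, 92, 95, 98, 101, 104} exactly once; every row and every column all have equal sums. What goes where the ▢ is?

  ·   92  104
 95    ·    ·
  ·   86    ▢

89

The 9 entries sum to 828, so each line sums to 828/3 = 276.
Row 1 needs 276; the known cells sum to 196, so (1,1) = 80.
The remaining cell in column 1 is (3,1) = 276 − 175 = 101.
From column 2, 276 − (92 + 86) gives (2,2) = 98.
Row 2: 95 + 98 + ? = 276, so (2,3) = 83.
Row 3 must total 276; the given cells sum to 187, so (3,3) = 89.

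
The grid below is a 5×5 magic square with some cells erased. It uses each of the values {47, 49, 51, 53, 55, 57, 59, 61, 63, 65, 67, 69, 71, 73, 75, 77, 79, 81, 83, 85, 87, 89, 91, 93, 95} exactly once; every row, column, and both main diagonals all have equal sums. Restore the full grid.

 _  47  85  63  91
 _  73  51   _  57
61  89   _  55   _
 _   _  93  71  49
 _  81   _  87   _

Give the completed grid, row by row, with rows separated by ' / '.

The 25 entries sum to 1775, so each line sums to 1775/5 = 355.
From row 1, 355 − (47 + 85 + 63 + 91) gives (1,1) = 69.
Using column 2: 47 + 73 + 89 + 81 + ? → (4,2) = 355 − 290 = 65.
Column 4 must total 355; the given cells sum to 276, so (2,4) = 79.
Using row 2: 73 + 51 + 79 + 57 + ? → (2,1) = 355 − 260 = 95.
The remaining cell in row 4 is (4,1) = 355 − 278 = 77.
From column 1, 355 − (69 + 95 + 61 + 77) gives (5,1) = 53.
Anti-diagonal: 91 + 79 + 65 + 53 + ? = 355, so (3,3) = 67.
Row 3: 61 + 89 + 67 + 55 + ? = 355, so (3,5) = 83.
Using column 3: 85 + 51 + 67 + 93 + ? → (5,3) = 355 − 296 = 59.
The remaining cell in column 5 is (5,5) = 355 − 280 = 75.

69 47 85 63 91 / 95 73 51 79 57 / 61 89 67 55 83 / 77 65 93 71 49 / 53 81 59 87 75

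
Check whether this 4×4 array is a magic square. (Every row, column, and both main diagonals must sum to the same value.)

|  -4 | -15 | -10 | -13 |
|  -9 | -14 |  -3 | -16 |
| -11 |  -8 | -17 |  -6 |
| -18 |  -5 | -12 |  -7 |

Yes

Row 1: -4 + (-15) + (-10) + (-13) = -42.
Row 2: -9 + (-14) + (-3) + (-16) = -42.
Row 3: -11 + (-8) + (-17) + (-6) = -42.
Row 4: -18 + (-5) + (-12) + (-7) = -42.
Column 1: -4 + (-9) + (-11) + (-18) = -42.
Column 2: -15 + (-14) + (-8) + (-5) = -42.
Column 3: -10 + (-3) + (-17) + (-12) = -42.
Column 4: -13 + (-16) + (-6) + (-7) = -42.
Main diagonal: -4 + (-14) + (-17) + (-7) = -42.
Anti-diagonal: -13 + (-3) + (-8) + (-18) = -42.
All lines sum to -42.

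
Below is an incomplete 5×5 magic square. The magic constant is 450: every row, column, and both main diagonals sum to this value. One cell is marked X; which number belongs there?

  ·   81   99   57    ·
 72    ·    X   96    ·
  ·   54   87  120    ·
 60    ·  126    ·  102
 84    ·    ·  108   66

Using column 4: 57 + 96 + 120 + 108 + ? → (4,4) = 450 − 381 = 69.
Row 4 must total 450; the given cells sum to 357, so (4,2) = 93.
Anti-diagonal needs 450; the known cells sum to 360, so (1,5) = 90.
Using row 1: 81 + 99 + 57 + 90 + ? → (1,1) = 450 − 327 = 123.
Column 1 needs 450; the known cells sum to 339, so (3,1) = 111.
Using main diagonal: 123 + 87 + 69 + 66 + ? → (2,2) = 450 − 345 = 105.
Row 3 must total 450; the given cells sum to 372, so (3,5) = 78.
From column 2, 450 − (81 + 105 + 54 + 93) gives (5,2) = 117.
Using column 5: 90 + 78 + 102 + 66 + ? → (2,5) = 450 − 336 = 114.
Row 2 must total 450; the given cells sum to 387, so (2,3) = 63.

63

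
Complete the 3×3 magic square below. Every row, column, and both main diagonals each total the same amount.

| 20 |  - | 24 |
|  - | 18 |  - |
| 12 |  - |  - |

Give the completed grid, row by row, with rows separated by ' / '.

20 10 24 / 22 18 14 / 12 26 16

Anti-diagonal is already complete: 24 + 18 + 12 = 54, so that is the magic constant.
Row 1: 20 + 24 + ? = 54, so (1,2) = 10.
The remaining cell in column 1 is (2,1) = 54 − 32 = 22.
From column 2, 54 − (10 + 18) gives (3,2) = 26.
Main diagonal: 20 + 18 + ? = 54, so (3,3) = 16.
Row 2 must total 54; the given cells sum to 40, so (2,3) = 14.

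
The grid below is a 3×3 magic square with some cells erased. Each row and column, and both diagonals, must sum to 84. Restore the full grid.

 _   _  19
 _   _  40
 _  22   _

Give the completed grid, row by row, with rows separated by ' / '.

31 34 19 / 16 28 40 / 37 22 25

Column 3 needs 84; the known cells sum to 59, so (3,3) = 25.
Using row 3: 22 + 25 + ? → (3,1) = 84 − 47 = 37.
Anti-diagonal must total 84; the given cells sum to 56, so (2,2) = 28.
Row 2: 28 + 40 + ? = 84, so (2,1) = 16.
Column 1 needs 84; the known cells sum to 53, so (1,1) = 31.
Column 2: 28 + 22 + ? = 84, so (1,2) = 34.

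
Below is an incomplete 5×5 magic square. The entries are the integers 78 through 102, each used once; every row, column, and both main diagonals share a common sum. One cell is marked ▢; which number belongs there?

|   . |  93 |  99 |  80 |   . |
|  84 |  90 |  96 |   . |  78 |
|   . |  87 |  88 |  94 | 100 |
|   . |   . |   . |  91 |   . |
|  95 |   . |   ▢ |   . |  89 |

82

The entries are 78 through 102, which sum to 2250, so each line sums to 2250/5 = 450.
Row 2: 84 + 90 + 96 + 78 + ? = 450, so (2,4) = 102.
Using row 3: 87 + 88 + 94 + 100 + ? → (3,1) = 450 − 369 = 81.
Column 4 needs 450; the known cells sum to 367, so (5,4) = 83.
Main diagonal must total 450; the given cells sum to 358, so (1,1) = 92.
From row 1, 450 − (92 + 93 + 99 + 80) gives (1,5) = 86.
Column 1 needs 450; the known cells sum to 352, so (4,1) = 98.
Column 5: 86 + 78 + 100 + 89 + ? = 450, so (4,5) = 97.
Anti-diagonal needs 450; the known cells sum to 371, so (4,2) = 79.
Using row 4: 98 + 79 + 91 + 97 + ? → (4,3) = 450 − 365 = 85.
Column 2 needs 450; the known cells sum to 349, so (5,2) = 101.
Using column 3: 99 + 96 + 88 + 85 + ? → (5,3) = 450 − 368 = 82.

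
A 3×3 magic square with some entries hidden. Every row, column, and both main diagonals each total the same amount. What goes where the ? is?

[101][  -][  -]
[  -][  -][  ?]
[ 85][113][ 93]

Row 3 is complete and sums to 291; that is the magic constant.
From column 1, 291 − (101 + 85) gives (2,1) = 105.
Main diagonal must total 291; the given cells sum to 194, so (2,2) = 97.
Anti-diagonal needs 291; the known cells sum to 182, so (1,3) = 109.
Row 1 must total 291; the given cells sum to 210, so (1,2) = 81.
Row 2: 105 + 97 + ? = 291, so (2,3) = 89.

89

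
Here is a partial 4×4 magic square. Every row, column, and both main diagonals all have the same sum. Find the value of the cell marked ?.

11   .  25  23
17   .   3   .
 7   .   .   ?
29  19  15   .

27

Column 1 is complete and sums to 64; that is the magic constant.
Row 1: 11 + 25 + 23 + ? = 64, so (1,2) = 5.
Using row 4: 29 + 19 + 15 + ? → (4,4) = 64 − 63 = 1.
Column 3 needs 64; the known cells sum to 43, so (3,3) = 21.
Main diagonal: 11 + 21 + 1 + ? = 64, so (2,2) = 31.
From anti-diagonal, 64 − (23 + 3 + 29) gives (3,2) = 9.
Using row 2: 17 + 31 + 3 + ? → (2,4) = 64 − 51 = 13.
Using row 3: 7 + 9 + 21 + ? → (3,4) = 64 − 37 = 27.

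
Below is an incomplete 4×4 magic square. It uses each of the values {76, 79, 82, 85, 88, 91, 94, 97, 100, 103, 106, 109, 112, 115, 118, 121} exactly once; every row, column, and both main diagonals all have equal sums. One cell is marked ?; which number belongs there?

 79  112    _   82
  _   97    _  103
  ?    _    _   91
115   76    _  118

The 16 entries sum to 1576, so each line sums to 1576/4 = 394.
Row 1 must total 394; the given cells sum to 273, so (1,3) = 121.
From row 4, 394 − (115 + 76 + 118) gives (4,3) = 85.
The remaining cell in column 2 is (3,2) = 394 − 285 = 109.
From main diagonal, 394 − (79 + 97 + 118) gives (3,3) = 100.
The remaining cell in anti-diagonal is (2,3) = 394 − 306 = 88.
The remaining cell in row 2 is (2,1) = 394 − 288 = 106.
Row 3 must total 394; the given cells sum to 300, so (3,1) = 94.

94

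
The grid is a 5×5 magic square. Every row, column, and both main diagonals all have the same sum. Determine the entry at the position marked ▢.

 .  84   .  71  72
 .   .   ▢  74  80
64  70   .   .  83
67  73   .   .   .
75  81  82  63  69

68

Row 5 is complete and sums to 370; that is the magic constant.
Column 2 needs 370; the known cells sum to 308, so (2,2) = 62.
Using column 5: 72 + 80 + 83 + 69 + ? → (4,5) = 370 − 304 = 66.
The remaining cell in anti-diagonal is (3,3) = 370 − 294 = 76.
From row 3, 370 − (64 + 70 + 76 + 83) gives (3,4) = 77.
Column 4 needs 370; the known cells sum to 285, so (4,4) = 85.
The remaining cell in main diagonal is (1,1) = 370 − 292 = 78.
Row 1: 78 + 84 + 71 + 72 + ? = 370, so (1,3) = 65.
Row 4: 67 + 73 + 85 + 66 + ? = 370, so (4,3) = 79.
Column 1 needs 370; the known cells sum to 284, so (2,1) = 86.
Using column 3: 65 + 76 + 79 + 82 + ? → (2,3) = 370 − 302 = 68.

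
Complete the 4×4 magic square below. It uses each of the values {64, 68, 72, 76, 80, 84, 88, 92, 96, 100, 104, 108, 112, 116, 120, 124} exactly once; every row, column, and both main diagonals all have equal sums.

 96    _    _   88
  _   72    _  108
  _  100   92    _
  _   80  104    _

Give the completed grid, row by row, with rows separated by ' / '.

96 124 68 88 / 84 72 112 108 / 120 100 92 64 / 76 80 104 116

The 16 entries sum to 1504, so each line sums to 1504/4 = 376.
Column 2: 72 + 100 + 80 + ? = 376, so (1,2) = 124.
Main diagonal: 96 + 72 + 92 + ? = 376, so (4,4) = 116.
Row 1: 96 + 124 + 88 + ? = 376, so (1,3) = 68.
Row 4 must total 376; the given cells sum to 300, so (4,1) = 76.
The remaining cell in column 3 is (2,3) = 376 − 264 = 112.
Using column 4: 88 + 108 + 116 + ? → (3,4) = 376 − 312 = 64.
Using row 2: 72 + 112 + 108 + ? → (2,1) = 376 − 292 = 84.
Using row 3: 100 + 92 + 64 + ? → (3,1) = 376 − 256 = 120.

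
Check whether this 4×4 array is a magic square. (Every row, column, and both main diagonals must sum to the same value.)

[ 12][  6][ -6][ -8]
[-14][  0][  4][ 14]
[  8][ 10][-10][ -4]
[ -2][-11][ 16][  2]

No — column 2 sums to 5 but column 3 sums to 4.

Row 1: 12 + 6 + (-6) + (-8) = 4.
Row 2: -14 + 0 + 4 + 14 = 4.
Row 3: 8 + 10 + (-10) + (-4) = 4.
Row 4: -2 + (-11) + 16 + 2 = 5.
Column 1: 12 + (-14) + 8 + (-2) = 4.
Column 2: 6 + 0 + 10 + (-11) = 5.
Column 3: -6 + 4 + (-10) + 16 = 4.
Column 4: -8 + 14 + (-4) + 2 = 4.
Main diagonal: 12 + 0 + (-10) + 2 = 4.
Anti-diagonal: -8 + 4 + 10 + (-2) = 4.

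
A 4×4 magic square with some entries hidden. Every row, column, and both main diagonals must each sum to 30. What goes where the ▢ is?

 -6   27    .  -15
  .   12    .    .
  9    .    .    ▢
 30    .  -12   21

The remaining cell in row 1 is (1,3) = 30 − 6 = 24.
Row 4: 30 + (-12) + 21 + ? = 30, so (4,2) = -9.
Column 1 needs 30; the known cells sum to 33, so (2,1) = -3.
Column 2 must total 30; the given cells sum to 30, so (3,2) = 0.
Main diagonal must total 30; the given cells sum to 27, so (3,3) = 3.
Using anti-diagonal: -15 + 0 + 30 + ? → (2,3) = 30 − 15 = 15.
The remaining cell in row 2 is (2,4) = 30 − 24 = 6.
The remaining cell in row 3 is (3,4) = 30 − 12 = 18.

18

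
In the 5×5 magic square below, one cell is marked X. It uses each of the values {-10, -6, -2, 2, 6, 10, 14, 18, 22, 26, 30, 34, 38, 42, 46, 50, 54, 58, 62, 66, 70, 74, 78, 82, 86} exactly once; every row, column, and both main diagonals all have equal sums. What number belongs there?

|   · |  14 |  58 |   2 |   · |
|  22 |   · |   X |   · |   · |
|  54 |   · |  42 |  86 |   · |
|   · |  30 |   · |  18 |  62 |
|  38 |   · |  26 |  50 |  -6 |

The 25 entries sum to 950, so each line sums to 950/5 = 190.
Using row 5: 38 + 26 + 50 + (-6) + ? → (5,2) = 190 − 108 = 82.
Column 4: 2 + 86 + 18 + 50 + ? = 190, so (2,4) = 34.
Using anti-diagonal: 34 + 42 + 30 + 38 + ? → (1,5) = 190 − 144 = 46.
Row 1: 14 + 58 + 2 + 46 + ? = 190, so (1,1) = 70.
Column 1 must total 190; the given cells sum to 184, so (4,1) = 6.
Using main diagonal: 70 + 42 + 18 + (-6) + ? → (2,2) = 190 − 124 = 66.
Using row 4: 6 + 30 + 18 + 62 + ? → (4,3) = 190 − 116 = 74.
Column 2 needs 190; the known cells sum to 192, so (3,2) = -2.
From column 3, 190 − (58 + 42 + 74 + 26) gives (2,3) = -10.

-10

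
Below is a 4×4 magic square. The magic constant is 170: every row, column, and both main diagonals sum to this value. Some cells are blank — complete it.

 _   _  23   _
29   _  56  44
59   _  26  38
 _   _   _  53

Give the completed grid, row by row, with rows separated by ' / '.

Row 2 needs 170; the known cells sum to 129, so (2,2) = 41.
Row 3 must total 170; the given cells sum to 123, so (3,2) = 47.
Column 3 must total 170; the given cells sum to 105, so (4,3) = 65.
Column 4 needs 170; the known cells sum to 135, so (1,4) = 35.
Main diagonal must total 170; the given cells sum to 120, so (1,1) = 50.
Anti-diagonal must total 170; the given cells sum to 138, so (4,1) = 32.
Row 1 must total 170; the given cells sum to 108, so (1,2) = 62.
The remaining cell in row 4 is (4,2) = 170 − 150 = 20.

50 62 23 35 / 29 41 56 44 / 59 47 26 38 / 32 20 65 53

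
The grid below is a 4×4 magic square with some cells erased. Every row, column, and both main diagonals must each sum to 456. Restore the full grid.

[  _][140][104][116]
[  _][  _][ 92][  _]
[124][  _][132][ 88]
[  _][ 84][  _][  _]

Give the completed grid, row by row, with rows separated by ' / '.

96 140 104 116 / 100 120 92 144 / 124 112 132 88 / 136 84 128 108

From row 1, 456 − (140 + 104 + 116) gives (1,1) = 96.
Row 3 needs 456; the known cells sum to 344, so (3,2) = 112.
Column 2 needs 456; the known cells sum to 336, so (2,2) = 120.
From column 3, 456 − (104 + 92 + 132) gives (4,3) = 128.
Main diagonal must total 456; the given cells sum to 348, so (4,4) = 108.
Using anti-diagonal: 116 + 92 + 112 + ? → (4,1) = 456 − 320 = 136.
From column 1, 456 − (96 + 124 + 136) gives (2,1) = 100.
Column 4 needs 456; the known cells sum to 312, so (2,4) = 144.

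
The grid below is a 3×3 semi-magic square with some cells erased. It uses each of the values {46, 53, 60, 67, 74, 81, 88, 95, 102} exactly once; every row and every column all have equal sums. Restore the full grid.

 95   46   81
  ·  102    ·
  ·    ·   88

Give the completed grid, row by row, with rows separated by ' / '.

95 46 81 / 67 102 53 / 60 74 88

The 9 entries sum to 666, so each line sums to 666/3 = 222.
From column 2, 222 − (46 + 102) gives (3,2) = 74.
Column 3 must total 222; the given cells sum to 169, so (2,3) = 53.
Row 2 needs 222; the known cells sum to 155, so (2,1) = 67.
From row 3, 222 − (74 + 88) gives (3,1) = 60.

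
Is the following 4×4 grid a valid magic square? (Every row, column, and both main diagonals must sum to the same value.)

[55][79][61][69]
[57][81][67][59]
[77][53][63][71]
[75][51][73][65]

Yes

Row 1: 55 + 79 + 61 + 69 = 264.
Row 2: 57 + 81 + 67 + 59 = 264.
Row 3: 77 + 53 + 63 + 71 = 264.
Row 4: 75 + 51 + 73 + 65 = 264.
Column 1: 55 + 57 + 77 + 75 = 264.
Column 2: 79 + 81 + 53 + 51 = 264.
Column 3: 61 + 67 + 63 + 73 = 264.
Column 4: 69 + 59 + 71 + 65 = 264.
Main diagonal: 55 + 81 + 63 + 65 = 264.
Anti-diagonal: 69 + 67 + 53 + 75 = 264.
All lines sum to 264.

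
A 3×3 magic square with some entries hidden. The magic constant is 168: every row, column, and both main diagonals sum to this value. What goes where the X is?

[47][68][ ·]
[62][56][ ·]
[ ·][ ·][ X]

The remaining cell in row 1 is (1,3) = 168 − 115 = 53.
Row 2 must total 168; the given cells sum to 118, so (2,3) = 50.
The remaining cell in column 1 is (3,1) = 168 − 109 = 59.
Column 2 must total 168; the given cells sum to 124, so (3,2) = 44.
Column 3 needs 168; the known cells sum to 103, so (3,3) = 65.

65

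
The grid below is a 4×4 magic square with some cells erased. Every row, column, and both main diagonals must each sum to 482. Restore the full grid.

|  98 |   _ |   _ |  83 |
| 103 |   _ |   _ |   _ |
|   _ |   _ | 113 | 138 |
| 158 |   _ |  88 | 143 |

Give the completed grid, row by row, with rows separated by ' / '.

From row 4, 482 − (158 + 88 + 143) gives (4,2) = 93.
Using column 1: 98 + 103 + 158 + ? → (3,1) = 482 − 359 = 123.
From column 4, 482 − (83 + 138 + 143) gives (2,4) = 118.
From main diagonal, 482 − (98 + 113 + 143) gives (2,2) = 128.
From row 2, 482 − (103 + 128 + 118) gives (2,3) = 133.
Using row 3: 123 + 113 + 138 + ? → (3,2) = 482 − 374 = 108.
Using column 2: 128 + 108 + 93 + ? → (1,2) = 482 − 329 = 153.
Column 3 must total 482; the given cells sum to 334, so (1,3) = 148.

98 153 148 83 / 103 128 133 118 / 123 108 113 138 / 158 93 88 143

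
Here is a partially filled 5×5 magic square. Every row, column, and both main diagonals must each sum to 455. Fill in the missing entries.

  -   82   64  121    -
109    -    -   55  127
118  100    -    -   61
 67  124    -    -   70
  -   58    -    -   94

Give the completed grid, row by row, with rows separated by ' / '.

Column 2 must total 455; the given cells sum to 364, so (2,2) = 91.
Column 5: 127 + 61 + 70 + 94 + ? = 455, so (1,5) = 103.
From row 1, 455 − (82 + 64 + 121 + 103) gives (1,1) = 85.
Using row 2: 109 + 91 + 55 + 127 + ? → (2,3) = 455 − 382 = 73.
The remaining cell in column 1 is (5,1) = 455 − 379 = 76.
Using anti-diagonal: 103 + 55 + 124 + 76 + ? → (3,3) = 455 − 358 = 97.
Row 3 needs 455; the known cells sum to 376, so (3,4) = 79.
The remaining cell in main diagonal is (4,4) = 455 − 367 = 88.
Row 4: 67 + 124 + 88 + 70 + ? = 455, so (4,3) = 106.
From column 3, 455 − (64 + 73 + 97 + 106) gives (5,3) = 115.
From column 4, 455 − (121 + 55 + 79 + 88) gives (5,4) = 112.

85 82 64 121 103 / 109 91 73 55 127 / 118 100 97 79 61 / 67 124 106 88 70 / 76 58 115 112 94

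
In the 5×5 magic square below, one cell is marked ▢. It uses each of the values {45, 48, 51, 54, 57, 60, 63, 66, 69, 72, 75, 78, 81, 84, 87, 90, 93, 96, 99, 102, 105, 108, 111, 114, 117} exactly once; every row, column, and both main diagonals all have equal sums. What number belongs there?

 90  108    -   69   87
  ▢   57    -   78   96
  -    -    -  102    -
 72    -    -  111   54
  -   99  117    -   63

114

The 25 entries sum to 2025, so each line sums to 2025/5 = 405.
Row 1: 90 + 108 + 69 + 87 + ? = 405, so (1,3) = 51.
The remaining cell in column 4 is (5,4) = 405 − 360 = 45.
Using column 5: 87 + 96 + 54 + 63 + ? → (3,5) = 405 − 300 = 105.
The remaining cell in main diagonal is (3,3) = 405 − 321 = 84.
Using row 5: 99 + 117 + 45 + 63 + ? → (5,1) = 405 − 324 = 81.
Using anti-diagonal: 87 + 78 + 84 + 81 + ? → (4,2) = 405 − 330 = 75.
Row 4: 72 + 75 + 111 + 54 + ? = 405, so (4,3) = 93.
Column 2: 108 + 57 + 75 + 99 + ? = 405, so (3,2) = 66.
Using column 3: 51 + 84 + 93 + 117 + ? → (2,3) = 405 − 345 = 60.
Using row 2: 57 + 60 + 78 + 96 + ? → (2,1) = 405 − 291 = 114.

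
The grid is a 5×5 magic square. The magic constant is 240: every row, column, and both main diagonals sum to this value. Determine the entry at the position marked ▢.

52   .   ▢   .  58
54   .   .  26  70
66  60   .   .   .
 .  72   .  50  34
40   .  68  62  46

Row 5 needs 240; the known cells sum to 216, so (5,2) = 24.
From column 1, 240 − (52 + 54 + 66 + 40) gives (4,1) = 28.
The remaining cell in column 5 is (3,5) = 240 − 208 = 32.
From anti-diagonal, 240 − (58 + 26 + 72 + 40) gives (3,3) = 44.
From row 3, 240 − (66 + 60 + 44 + 32) gives (3,4) = 38.
From row 4, 240 − (28 + 72 + 50 + 34) gives (4,3) = 56.
From column 4, 240 − (26 + 38 + 50 + 62) gives (1,4) = 64.
From main diagonal, 240 − (52 + 44 + 50 + 46) gives (2,2) = 48.
From row 2, 240 − (54 + 48 + 26 + 70) gives (2,3) = 42.
From column 2, 240 − (48 + 60 + 72 + 24) gives (1,2) = 36.
Column 3: 42 + 44 + 56 + 68 + ? = 240, so (1,3) = 30.

30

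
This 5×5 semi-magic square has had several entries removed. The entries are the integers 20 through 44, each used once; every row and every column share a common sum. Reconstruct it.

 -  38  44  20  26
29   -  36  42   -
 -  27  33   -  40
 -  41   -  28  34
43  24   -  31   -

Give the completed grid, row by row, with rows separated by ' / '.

32 38 44 20 26 / 29 30 36 42 23 / 21 27 33 39 40 / 35 41 22 28 34 / 43 24 25 31 37

The entries are 20 through 44, which sum to 800, so each line sums to 800/5 = 160.
Row 1 must total 160; the given cells sum to 128, so (1,1) = 32.
Using column 2: 38 + 27 + 41 + 24 + ? → (2,2) = 160 − 130 = 30.
Column 4: 20 + 42 + 28 + 31 + ? = 160, so (3,4) = 39.
Using row 2: 29 + 30 + 36 + 42 + ? → (2,5) = 160 − 137 = 23.
Row 3 must total 160; the given cells sum to 139, so (3,1) = 21.
Column 1 needs 160; the known cells sum to 125, so (4,1) = 35.
The remaining cell in column 5 is (5,5) = 160 − 123 = 37.
Row 4: 35 + 41 + 28 + 34 + ? = 160, so (4,3) = 22.
The remaining cell in row 5 is (5,3) = 160 − 135 = 25.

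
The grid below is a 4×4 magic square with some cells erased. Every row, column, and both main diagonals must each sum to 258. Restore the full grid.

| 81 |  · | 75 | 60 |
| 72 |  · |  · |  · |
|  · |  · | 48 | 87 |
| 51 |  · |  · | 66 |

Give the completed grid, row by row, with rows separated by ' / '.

The remaining cell in row 1 is (1,2) = 258 − 216 = 42.
Column 1 must total 258; the given cells sum to 204, so (3,1) = 54.
Column 4: 60 + 87 + 66 + ? = 258, so (2,4) = 45.
From main diagonal, 258 − (81 + 48 + 66) gives (2,2) = 63.
Row 2: 72 + 63 + 45 + ? = 258, so (2,3) = 78.
Row 3 must total 258; the given cells sum to 189, so (3,2) = 69.
From column 2, 258 − (42 + 63 + 69) gives (4,2) = 84.
Using column 3: 75 + 78 + 48 + ? → (4,3) = 258 − 201 = 57.

81 42 75 60 / 72 63 78 45 / 54 69 48 87 / 51 84 57 66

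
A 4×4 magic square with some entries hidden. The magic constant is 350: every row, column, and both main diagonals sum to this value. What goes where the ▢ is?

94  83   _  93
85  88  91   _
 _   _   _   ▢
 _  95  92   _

90

The remaining cell in row 1 is (1,3) = 350 − 270 = 80.
From row 2, 350 − (85 + 88 + 91) gives (2,4) = 86.
From column 2, 350 − (83 + 88 + 95) gives (3,2) = 84.
Column 3 needs 350; the known cells sum to 263, so (3,3) = 87.
The remaining cell in main diagonal is (4,4) = 350 − 269 = 81.
Anti-diagonal must total 350; the given cells sum to 268, so (4,1) = 82.
Column 1 must total 350; the given cells sum to 261, so (3,1) = 89.
Using column 4: 93 + 86 + 81 + ? → (3,4) = 350 − 260 = 90.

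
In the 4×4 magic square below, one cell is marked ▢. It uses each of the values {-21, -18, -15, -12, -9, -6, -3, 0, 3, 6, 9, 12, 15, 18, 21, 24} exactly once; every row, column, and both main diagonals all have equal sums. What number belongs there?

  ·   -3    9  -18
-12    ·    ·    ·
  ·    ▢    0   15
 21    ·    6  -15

12

The 16 entries sum to 24, so each line sums to 24/4 = 6.
Row 1: -3 + 9 + (-18) + ? = 6, so (1,1) = 18.
Row 4: 21 + 6 + (-15) + ? = 6, so (4,2) = -6.
The remaining cell in column 1 is (3,1) = 6 − 27 = -21.
Column 3 must total 6; the given cells sum to 15, so (2,3) = -9.
Column 4: -18 + 15 + (-15) + ? = 6, so (2,4) = 24.
Using main diagonal: 18 + 0 + (-15) + ? → (2,2) = 6 − 3 = 3.
Anti-diagonal: -18 + (-9) + 21 + ? = 6, so (3,2) = 12.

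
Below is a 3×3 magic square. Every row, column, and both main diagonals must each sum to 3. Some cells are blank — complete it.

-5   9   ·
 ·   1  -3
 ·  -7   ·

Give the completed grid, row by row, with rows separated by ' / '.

From row 1, 3 − (-5 + 9) gives (1,3) = -1.
Using row 2: 1 + (-3) + ? → (2,1) = 3 − (-2) = 5.
Column 1 must total 3; the given cells sum to 0, so (3,1) = 3.
From column 3, 3 − (-1 + (-3)) gives (3,3) = 7.

-5 9 -1 / 5 1 -3 / 3 -7 7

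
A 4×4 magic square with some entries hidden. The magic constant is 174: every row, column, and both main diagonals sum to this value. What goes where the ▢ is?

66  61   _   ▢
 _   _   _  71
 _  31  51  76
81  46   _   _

6

Row 3 needs 174; the known cells sum to 158, so (3,1) = 16.
Column 1: 66 + 16 + 81 + ? = 174, so (2,1) = 11.
Column 2: 61 + 31 + 46 + ? = 174, so (2,2) = 36.
Main diagonal needs 174; the known cells sum to 153, so (4,4) = 21.
Using row 2: 11 + 36 + 71 + ? → (2,3) = 174 − 118 = 56.
From row 4, 174 − (81 + 46 + 21) gives (4,3) = 26.
Column 3: 56 + 51 + 26 + ? = 174, so (1,3) = 41.
Column 4: 71 + 76 + 21 + ? = 174, so (1,4) = 6.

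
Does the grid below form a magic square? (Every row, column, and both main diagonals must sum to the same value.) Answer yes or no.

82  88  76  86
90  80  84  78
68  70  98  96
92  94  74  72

Row 1: 82 + 88 + 76 + 86 = 332.
Row 2: 90 + 80 + 84 + 78 = 332.
Row 3: 68 + 70 + 98 + 96 = 332.
Row 4: 92 + 94 + 74 + 72 = 332.
Column 1: 82 + 90 + 68 + 92 = 332.
Column 2: 88 + 80 + 70 + 94 = 332.
Column 3: 76 + 84 + 98 + 74 = 332.
Column 4: 86 + 78 + 96 + 72 = 332.
Main diagonal: 82 + 80 + 98 + 72 = 332.
Anti-diagonal: 86 + 84 + 70 + 92 = 332.
All lines sum to 332.

Yes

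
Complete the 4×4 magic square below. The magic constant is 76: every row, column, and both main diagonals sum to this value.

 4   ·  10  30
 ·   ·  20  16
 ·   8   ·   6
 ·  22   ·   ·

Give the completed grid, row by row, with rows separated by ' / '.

Row 1 needs 76; the known cells sum to 44, so (1,2) = 32.
Column 2: 32 + 8 + 22 + ? = 76, so (2,2) = 14.
Column 4 needs 76; the known cells sum to 52, so (4,4) = 24.
The remaining cell in main diagonal is (3,3) = 76 − 42 = 34.
Anti-diagonal must total 76; the given cells sum to 58, so (4,1) = 18.
Using row 2: 14 + 20 + 16 + ? → (2,1) = 76 − 50 = 26.
Using row 3: 8 + 34 + 6 + ? → (3,1) = 76 − 48 = 28.
Row 4: 18 + 22 + 24 + ? = 76, so (4,3) = 12.

4 32 10 30 / 26 14 20 16 / 28 8 34 6 / 18 22 12 24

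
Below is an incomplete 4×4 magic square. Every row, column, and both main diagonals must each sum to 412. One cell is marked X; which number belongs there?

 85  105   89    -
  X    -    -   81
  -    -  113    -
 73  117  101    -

129

The remaining cell in row 1 is (1,4) = 412 − 279 = 133.
Row 4: 73 + 117 + 101 + ? = 412, so (4,4) = 121.
Column 3 must total 412; the given cells sum to 303, so (2,3) = 109.
Using column 4: 133 + 81 + 121 + ? → (3,4) = 412 − 335 = 77.
Using main diagonal: 85 + 113 + 121 + ? → (2,2) = 412 − 319 = 93.
Using anti-diagonal: 133 + 109 + 73 + ? → (3,2) = 412 − 315 = 97.
Using row 2: 93 + 109 + 81 + ? → (2,1) = 412 − 283 = 129.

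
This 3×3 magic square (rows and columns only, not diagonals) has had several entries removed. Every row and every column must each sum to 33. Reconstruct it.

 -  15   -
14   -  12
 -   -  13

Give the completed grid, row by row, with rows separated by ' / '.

Using row 2: 14 + 12 + ? → (2,2) = 33 − 26 = 7.
Column 2: 15 + 7 + ? = 33, so (3,2) = 11.
Column 3: 12 + 13 + ? = 33, so (1,3) = 8.
Row 1 must total 33; the given cells sum to 23, so (1,1) = 10.
Row 3: 11 + 13 + ? = 33, so (3,1) = 9.

10 15 8 / 14 7 12 / 9 11 13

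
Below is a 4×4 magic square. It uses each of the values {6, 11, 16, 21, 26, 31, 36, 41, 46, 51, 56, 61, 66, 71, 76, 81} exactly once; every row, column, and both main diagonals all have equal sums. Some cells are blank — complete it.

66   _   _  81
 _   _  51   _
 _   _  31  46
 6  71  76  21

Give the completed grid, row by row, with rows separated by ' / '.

The 16 entries sum to 696, so each line sums to 696/4 = 174.
From column 3, 174 − (51 + 31 + 76) gives (1,3) = 16.
Column 4 needs 174; the known cells sum to 148, so (2,4) = 26.
Main diagonal needs 174; the known cells sum to 118, so (2,2) = 56.
Anti-diagonal needs 174; the known cells sum to 138, so (3,2) = 36.
Row 1 must total 174; the given cells sum to 163, so (1,2) = 11.
Using row 2: 56 + 51 + 26 + ? → (2,1) = 174 − 133 = 41.
Row 3: 36 + 31 + 46 + ? = 174, so (3,1) = 61.

66 11 16 81 / 41 56 51 26 / 61 36 31 46 / 6 71 76 21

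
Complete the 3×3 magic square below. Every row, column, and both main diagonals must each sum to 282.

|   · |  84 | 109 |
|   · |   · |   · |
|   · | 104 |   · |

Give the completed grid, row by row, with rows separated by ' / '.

89 84 109 / 114 94 74 / 79 104 99

Row 1 must total 282; the given cells sum to 193, so (1,1) = 89.
Column 2 needs 282; the known cells sum to 188, so (2,2) = 94.
Using main diagonal: 89 + 94 + ? → (3,3) = 282 − 183 = 99.
Using anti-diagonal: 109 + 94 + ? → (3,1) = 282 − 203 = 79.
Column 1 must total 282; the given cells sum to 168, so (2,1) = 114.
Column 3 must total 282; the given cells sum to 208, so (2,3) = 74.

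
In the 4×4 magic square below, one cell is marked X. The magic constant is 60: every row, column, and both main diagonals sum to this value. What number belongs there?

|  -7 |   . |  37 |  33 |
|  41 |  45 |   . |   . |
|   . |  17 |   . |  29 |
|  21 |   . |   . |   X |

13

From row 1, 60 − (-7 + 37 + 33) gives (1,2) = -3.
Column 1 needs 60; the known cells sum to 55, so (3,1) = 5.
Column 2 must total 60; the given cells sum to 59, so (4,2) = 1.
The remaining cell in anti-diagonal is (2,3) = 60 − 71 = -11.
The remaining cell in row 2 is (2,4) = 60 − 75 = -15.
From row 3, 60 − (5 + 17 + 29) gives (3,3) = 9.
Using column 3: 37 + (-11) + 9 + ? → (4,3) = 60 − 35 = 25.
From column 4, 60 − (33 + (-15) + 29) gives (4,4) = 13.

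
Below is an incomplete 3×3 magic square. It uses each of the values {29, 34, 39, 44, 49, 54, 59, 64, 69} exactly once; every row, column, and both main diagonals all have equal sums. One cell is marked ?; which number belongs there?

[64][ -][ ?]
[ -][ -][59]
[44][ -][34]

The 9 entries sum to 441, so each line sums to 441/3 = 147.
Row 3: 44 + 34 + ? = 147, so (3,2) = 69.
The remaining cell in column 1 is (2,1) = 147 − 108 = 39.
Using column 3: 59 + 34 + ? → (1,3) = 147 − 93 = 54.

54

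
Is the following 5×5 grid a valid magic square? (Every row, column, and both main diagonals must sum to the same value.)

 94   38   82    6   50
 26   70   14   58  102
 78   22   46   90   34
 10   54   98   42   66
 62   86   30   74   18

Yes

Row 1: 94 + 38 + 82 + 6 + 50 = 270.
Row 2: 26 + 70 + 14 + 58 + 102 = 270.
Row 3: 78 + 22 + 46 + 90 + 34 = 270.
Row 4: 10 + 54 + 98 + 42 + 66 = 270.
Row 5: 62 + 86 + 30 + 74 + 18 = 270.
Column 1: 94 + 26 + 78 + 10 + 62 = 270.
Column 2: 38 + 70 + 22 + 54 + 86 = 270.
Column 3: 82 + 14 + 46 + 98 + 30 = 270.
Column 4: 6 + 58 + 90 + 42 + 74 = 270.
Column 5: 50 + 102 + 34 + 66 + 18 = 270.
Main diagonal: 94 + 70 + 46 + 42 + 18 = 270.
Anti-diagonal: 50 + 58 + 46 + 54 + 62 = 270.
All lines sum to 270.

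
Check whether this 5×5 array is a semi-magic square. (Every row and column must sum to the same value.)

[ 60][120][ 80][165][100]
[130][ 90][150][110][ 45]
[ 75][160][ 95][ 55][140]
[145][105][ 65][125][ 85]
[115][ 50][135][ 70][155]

Row 1: 60 + 120 + 80 + 165 + 100 = 525.
Row 2: 130 + 90 + 150 + 110 + 45 = 525.
Row 3: 75 + 160 + 95 + 55 + 140 = 525.
Row 4: 145 + 105 + 65 + 125 + 85 = 525.
Row 5: 115 + 50 + 135 + 70 + 155 = 525.
Column 1: 60 + 130 + 75 + 145 + 115 = 525.
Column 2: 120 + 90 + 160 + 105 + 50 = 525.
Column 3: 80 + 150 + 95 + 65 + 135 = 525.
Column 4: 165 + 110 + 55 + 125 + 70 = 525.
Column 5: 100 + 45 + 140 + 85 + 155 = 525.
All lines sum to 525.

Yes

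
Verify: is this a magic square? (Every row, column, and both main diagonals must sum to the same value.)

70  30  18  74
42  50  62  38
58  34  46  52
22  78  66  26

Row 1: 70 + 30 + 18 + 74 = 192.
Row 2: 42 + 50 + 62 + 38 = 192.
Row 3: 58 + 34 + 46 + 52 = 190.
Row 4: 22 + 78 + 66 + 26 = 192.
Column 1: 70 + 42 + 58 + 22 = 192.
Column 2: 30 + 50 + 34 + 78 = 192.
Column 3: 18 + 62 + 46 + 66 = 192.
Column 4: 74 + 38 + 52 + 26 = 190.
Main diagonal: 70 + 50 + 46 + 26 = 192.
Anti-diagonal: 74 + 62 + 34 + 22 = 192.

No — column 2 sums to 192 but row 3 sums to 190.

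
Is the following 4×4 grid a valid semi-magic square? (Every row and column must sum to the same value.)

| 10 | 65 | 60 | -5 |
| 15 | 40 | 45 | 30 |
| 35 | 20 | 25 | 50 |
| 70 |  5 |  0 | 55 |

Row 1: 10 + 65 + 60 + (-5) = 130.
Row 2: 15 + 40 + 45 + 30 = 130.
Row 3: 35 + 20 + 25 + 50 = 130.
Row 4: 70 + 5 + 0 + 55 = 130.
Column 1: 10 + 15 + 35 + 70 = 130.
Column 2: 65 + 40 + 20 + 5 = 130.
Column 3: 60 + 45 + 25 + 0 = 130.
Column 4: -5 + 30 + 50 + 55 = 130.
All lines sum to 130.

Yes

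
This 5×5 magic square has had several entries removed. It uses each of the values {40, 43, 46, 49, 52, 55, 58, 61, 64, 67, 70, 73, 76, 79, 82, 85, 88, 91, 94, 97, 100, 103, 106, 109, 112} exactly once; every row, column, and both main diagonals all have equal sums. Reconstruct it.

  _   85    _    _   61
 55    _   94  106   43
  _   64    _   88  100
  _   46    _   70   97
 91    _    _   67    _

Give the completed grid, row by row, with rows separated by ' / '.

The 25 entries sum to 1900, so each line sums to 1900/5 = 380.
Row 2 needs 380; the known cells sum to 298, so (2,2) = 82.
Column 2 must total 380; the given cells sum to 277, so (5,2) = 103.
Column 4 must total 380; the given cells sum to 331, so (1,4) = 49.
Column 5 needs 380; the known cells sum to 301, so (5,5) = 79.
The remaining cell in anti-diagonal is (3,3) = 380 − 304 = 76.
Row 3 needs 380; the known cells sum to 328, so (3,1) = 52.
From row 5, 380 − (91 + 103 + 67 + 79) gives (5,3) = 40.
From main diagonal, 380 − (82 + 76 + 70 + 79) gives (1,1) = 73.
Row 1 needs 380; the known cells sum to 268, so (1,3) = 112.
The remaining cell in column 1 is (4,1) = 380 − 271 = 109.
Using column 3: 112 + 94 + 76 + 40 + ? → (4,3) = 380 − 322 = 58.

73 85 112 49 61 / 55 82 94 106 43 / 52 64 76 88 100 / 109 46 58 70 97 / 91 103 40 67 79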